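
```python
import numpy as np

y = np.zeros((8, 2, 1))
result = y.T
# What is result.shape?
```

(1, 2, 8)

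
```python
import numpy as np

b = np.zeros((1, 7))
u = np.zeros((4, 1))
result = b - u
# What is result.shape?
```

(4, 7)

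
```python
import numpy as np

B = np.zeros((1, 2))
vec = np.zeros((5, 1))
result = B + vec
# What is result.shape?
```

(5, 2)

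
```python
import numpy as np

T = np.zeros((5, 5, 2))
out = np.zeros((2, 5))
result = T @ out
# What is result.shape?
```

(5, 5, 5)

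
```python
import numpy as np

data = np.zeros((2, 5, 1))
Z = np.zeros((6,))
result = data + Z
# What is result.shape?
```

(2, 5, 6)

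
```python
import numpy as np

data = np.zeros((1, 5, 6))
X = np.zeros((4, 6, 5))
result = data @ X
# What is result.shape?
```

(4, 5, 5)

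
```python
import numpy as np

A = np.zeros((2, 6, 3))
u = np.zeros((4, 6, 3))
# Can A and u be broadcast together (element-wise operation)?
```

No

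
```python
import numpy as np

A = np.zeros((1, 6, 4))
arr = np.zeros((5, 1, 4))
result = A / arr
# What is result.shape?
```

(5, 6, 4)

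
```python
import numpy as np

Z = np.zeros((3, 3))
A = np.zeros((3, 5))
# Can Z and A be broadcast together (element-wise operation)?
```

No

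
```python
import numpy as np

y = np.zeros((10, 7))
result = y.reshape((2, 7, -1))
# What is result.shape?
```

(2, 7, 5)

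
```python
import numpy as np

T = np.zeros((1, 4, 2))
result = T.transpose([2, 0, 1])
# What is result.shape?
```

(2, 1, 4)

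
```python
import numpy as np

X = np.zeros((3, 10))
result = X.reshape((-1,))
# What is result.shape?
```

(30,)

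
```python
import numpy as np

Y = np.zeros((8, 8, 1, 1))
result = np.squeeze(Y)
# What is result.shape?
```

(8, 8)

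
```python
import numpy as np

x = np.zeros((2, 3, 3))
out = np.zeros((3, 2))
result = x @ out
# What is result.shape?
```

(2, 3, 2)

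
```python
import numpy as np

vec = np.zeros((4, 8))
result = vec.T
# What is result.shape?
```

(8, 4)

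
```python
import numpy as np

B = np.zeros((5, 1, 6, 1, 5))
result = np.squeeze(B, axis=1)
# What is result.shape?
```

(5, 6, 1, 5)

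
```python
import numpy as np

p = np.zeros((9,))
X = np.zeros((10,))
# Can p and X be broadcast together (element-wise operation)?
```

No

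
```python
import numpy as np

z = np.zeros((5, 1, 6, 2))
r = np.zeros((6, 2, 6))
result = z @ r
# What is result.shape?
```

(5, 6, 6, 6)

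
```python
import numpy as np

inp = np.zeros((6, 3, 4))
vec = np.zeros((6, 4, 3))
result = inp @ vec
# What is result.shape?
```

(6, 3, 3)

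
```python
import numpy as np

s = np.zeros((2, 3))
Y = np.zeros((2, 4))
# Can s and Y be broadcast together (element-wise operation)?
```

No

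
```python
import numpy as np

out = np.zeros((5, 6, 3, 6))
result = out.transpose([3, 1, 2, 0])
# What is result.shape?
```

(6, 6, 3, 5)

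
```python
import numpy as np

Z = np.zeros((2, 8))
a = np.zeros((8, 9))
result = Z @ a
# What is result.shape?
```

(2, 9)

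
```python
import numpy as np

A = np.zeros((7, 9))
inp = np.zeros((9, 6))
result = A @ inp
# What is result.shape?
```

(7, 6)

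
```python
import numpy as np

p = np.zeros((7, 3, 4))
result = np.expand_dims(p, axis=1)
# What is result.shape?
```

(7, 1, 3, 4)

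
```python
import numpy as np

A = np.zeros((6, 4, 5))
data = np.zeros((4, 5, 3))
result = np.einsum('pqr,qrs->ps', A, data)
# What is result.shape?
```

(6, 3)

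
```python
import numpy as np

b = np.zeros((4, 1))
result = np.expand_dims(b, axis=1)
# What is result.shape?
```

(4, 1, 1)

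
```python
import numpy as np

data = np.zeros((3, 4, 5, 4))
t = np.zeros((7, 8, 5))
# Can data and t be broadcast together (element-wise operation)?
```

No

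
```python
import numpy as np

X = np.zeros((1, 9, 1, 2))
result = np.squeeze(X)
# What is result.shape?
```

(9, 2)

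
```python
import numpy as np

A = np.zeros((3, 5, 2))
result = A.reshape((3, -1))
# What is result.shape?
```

(3, 10)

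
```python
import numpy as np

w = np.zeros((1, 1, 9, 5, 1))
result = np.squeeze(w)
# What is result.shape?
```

(9, 5)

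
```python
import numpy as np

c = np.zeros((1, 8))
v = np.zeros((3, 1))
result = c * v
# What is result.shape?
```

(3, 8)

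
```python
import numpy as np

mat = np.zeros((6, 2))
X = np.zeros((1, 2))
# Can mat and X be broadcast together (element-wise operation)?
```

Yes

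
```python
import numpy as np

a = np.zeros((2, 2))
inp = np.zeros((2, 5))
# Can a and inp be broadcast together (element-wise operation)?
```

No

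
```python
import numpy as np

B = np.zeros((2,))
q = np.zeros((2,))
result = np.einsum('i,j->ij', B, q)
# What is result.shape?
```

(2, 2)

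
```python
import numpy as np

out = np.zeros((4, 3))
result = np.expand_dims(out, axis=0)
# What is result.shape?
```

(1, 4, 3)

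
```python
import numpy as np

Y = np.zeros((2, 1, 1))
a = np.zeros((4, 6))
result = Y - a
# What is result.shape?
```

(2, 4, 6)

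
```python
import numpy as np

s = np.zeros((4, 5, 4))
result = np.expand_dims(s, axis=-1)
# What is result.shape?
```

(4, 5, 4, 1)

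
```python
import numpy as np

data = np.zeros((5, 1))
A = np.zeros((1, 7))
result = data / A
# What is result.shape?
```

(5, 7)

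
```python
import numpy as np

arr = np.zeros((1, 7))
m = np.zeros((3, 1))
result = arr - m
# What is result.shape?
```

(3, 7)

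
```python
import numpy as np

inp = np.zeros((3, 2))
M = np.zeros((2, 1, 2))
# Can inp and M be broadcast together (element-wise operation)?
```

Yes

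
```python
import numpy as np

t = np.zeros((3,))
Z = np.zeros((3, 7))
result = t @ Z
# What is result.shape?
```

(7,)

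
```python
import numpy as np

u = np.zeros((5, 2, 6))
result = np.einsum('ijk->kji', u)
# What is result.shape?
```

(6, 2, 5)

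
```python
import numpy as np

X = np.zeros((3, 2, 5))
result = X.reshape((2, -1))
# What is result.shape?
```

(2, 15)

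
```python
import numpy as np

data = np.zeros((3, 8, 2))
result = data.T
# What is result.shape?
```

(2, 8, 3)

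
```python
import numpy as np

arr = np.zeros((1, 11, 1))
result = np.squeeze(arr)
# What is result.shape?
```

(11,)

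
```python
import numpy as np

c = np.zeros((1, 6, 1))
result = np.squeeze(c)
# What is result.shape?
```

(6,)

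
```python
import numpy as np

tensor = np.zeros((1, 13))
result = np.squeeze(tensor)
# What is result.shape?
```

(13,)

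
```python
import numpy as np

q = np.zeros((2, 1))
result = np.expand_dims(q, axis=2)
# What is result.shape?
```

(2, 1, 1)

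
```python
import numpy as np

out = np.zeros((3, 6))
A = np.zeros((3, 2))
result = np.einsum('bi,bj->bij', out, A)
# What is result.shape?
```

(3, 6, 2)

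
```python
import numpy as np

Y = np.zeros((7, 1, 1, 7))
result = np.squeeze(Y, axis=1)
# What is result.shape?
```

(7, 1, 7)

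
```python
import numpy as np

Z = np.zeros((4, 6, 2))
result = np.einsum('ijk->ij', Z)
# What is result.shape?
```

(4, 6)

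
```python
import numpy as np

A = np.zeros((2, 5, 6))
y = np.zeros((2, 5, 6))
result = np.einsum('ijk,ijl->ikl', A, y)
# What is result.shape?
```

(2, 6, 6)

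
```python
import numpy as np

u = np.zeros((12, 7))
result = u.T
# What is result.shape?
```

(7, 12)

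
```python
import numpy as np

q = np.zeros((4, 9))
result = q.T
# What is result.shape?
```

(9, 4)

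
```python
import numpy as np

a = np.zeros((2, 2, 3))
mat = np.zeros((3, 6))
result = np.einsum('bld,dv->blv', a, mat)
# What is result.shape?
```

(2, 2, 6)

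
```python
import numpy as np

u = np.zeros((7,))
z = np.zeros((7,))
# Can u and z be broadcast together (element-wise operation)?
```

Yes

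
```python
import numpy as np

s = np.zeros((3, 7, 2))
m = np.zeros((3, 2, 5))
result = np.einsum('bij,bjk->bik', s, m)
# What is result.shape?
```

(3, 7, 5)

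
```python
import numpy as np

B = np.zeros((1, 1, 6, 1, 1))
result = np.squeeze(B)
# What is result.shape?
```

(6,)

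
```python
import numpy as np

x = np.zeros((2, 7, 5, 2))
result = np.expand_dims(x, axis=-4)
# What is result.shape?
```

(2, 1, 7, 5, 2)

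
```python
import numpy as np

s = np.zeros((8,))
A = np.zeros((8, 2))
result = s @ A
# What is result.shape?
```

(2,)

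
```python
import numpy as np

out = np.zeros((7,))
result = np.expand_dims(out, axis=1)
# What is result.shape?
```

(7, 1)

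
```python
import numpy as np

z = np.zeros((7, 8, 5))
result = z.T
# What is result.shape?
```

(5, 8, 7)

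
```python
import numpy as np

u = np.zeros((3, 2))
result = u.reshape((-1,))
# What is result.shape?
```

(6,)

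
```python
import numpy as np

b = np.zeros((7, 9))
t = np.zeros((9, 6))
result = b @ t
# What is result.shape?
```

(7, 6)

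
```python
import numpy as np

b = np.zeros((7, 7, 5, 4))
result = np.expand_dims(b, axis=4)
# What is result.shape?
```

(7, 7, 5, 4, 1)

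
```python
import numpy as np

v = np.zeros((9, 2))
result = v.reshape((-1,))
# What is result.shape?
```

(18,)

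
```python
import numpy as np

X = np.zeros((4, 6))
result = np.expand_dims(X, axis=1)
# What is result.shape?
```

(4, 1, 6)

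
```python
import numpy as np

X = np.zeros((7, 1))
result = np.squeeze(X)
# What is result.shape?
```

(7,)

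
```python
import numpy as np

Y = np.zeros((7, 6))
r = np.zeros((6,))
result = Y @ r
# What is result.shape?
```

(7,)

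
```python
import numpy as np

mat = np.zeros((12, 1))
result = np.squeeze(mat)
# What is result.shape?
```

(12,)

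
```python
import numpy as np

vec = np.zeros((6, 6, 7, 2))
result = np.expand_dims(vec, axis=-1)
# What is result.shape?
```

(6, 6, 7, 2, 1)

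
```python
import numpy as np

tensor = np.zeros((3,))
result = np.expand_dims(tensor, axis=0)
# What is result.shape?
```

(1, 3)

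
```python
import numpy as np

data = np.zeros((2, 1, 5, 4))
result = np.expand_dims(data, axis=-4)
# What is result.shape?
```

(2, 1, 1, 5, 4)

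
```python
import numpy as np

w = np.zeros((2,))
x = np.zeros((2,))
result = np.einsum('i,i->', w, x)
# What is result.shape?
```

()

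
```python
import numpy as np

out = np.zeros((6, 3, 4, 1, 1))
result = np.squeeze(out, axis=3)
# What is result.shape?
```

(6, 3, 4, 1)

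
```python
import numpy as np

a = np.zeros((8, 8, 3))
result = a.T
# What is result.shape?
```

(3, 8, 8)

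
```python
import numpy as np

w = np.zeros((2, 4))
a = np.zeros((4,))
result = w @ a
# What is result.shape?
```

(2,)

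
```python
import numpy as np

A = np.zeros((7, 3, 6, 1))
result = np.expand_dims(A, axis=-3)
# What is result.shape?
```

(7, 3, 1, 6, 1)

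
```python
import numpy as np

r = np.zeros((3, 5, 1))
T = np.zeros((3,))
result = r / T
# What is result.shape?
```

(3, 5, 3)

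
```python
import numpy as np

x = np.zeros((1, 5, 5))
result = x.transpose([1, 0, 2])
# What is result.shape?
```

(5, 1, 5)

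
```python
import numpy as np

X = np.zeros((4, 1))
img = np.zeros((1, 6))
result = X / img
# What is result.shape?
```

(4, 6)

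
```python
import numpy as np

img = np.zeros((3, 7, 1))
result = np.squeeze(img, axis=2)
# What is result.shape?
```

(3, 7)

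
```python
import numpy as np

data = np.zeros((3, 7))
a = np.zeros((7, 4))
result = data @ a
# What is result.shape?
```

(3, 4)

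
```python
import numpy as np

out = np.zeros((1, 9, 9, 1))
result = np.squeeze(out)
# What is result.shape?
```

(9, 9)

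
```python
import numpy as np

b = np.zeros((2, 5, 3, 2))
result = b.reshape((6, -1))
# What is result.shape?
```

(6, 10)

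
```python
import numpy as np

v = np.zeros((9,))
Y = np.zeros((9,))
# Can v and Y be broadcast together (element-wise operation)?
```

Yes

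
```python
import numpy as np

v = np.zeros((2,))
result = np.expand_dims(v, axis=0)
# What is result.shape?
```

(1, 2)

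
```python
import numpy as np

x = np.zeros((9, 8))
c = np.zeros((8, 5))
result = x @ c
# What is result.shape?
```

(9, 5)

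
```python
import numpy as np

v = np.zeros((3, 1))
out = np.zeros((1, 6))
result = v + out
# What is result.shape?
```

(3, 6)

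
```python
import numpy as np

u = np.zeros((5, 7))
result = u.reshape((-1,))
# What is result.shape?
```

(35,)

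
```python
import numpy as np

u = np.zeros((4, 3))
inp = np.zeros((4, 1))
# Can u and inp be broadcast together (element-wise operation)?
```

Yes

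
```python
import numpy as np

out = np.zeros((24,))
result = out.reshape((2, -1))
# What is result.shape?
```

(2, 12)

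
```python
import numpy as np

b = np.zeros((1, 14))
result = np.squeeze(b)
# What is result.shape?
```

(14,)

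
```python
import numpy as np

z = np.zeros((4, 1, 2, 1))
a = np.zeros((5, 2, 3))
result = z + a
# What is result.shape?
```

(4, 5, 2, 3)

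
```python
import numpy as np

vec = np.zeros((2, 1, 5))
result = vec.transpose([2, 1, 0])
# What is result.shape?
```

(5, 1, 2)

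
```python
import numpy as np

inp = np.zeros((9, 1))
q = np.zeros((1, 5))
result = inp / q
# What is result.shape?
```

(9, 5)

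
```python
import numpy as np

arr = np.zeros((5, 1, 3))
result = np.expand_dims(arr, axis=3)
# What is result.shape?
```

(5, 1, 3, 1)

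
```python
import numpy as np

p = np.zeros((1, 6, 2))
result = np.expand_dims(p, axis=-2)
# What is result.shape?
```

(1, 6, 1, 2)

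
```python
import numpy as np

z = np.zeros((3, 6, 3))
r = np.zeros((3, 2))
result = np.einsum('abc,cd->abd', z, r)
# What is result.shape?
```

(3, 6, 2)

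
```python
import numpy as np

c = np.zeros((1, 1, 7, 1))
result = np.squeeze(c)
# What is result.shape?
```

(7,)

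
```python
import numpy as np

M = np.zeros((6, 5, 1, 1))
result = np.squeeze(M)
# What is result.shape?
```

(6, 5)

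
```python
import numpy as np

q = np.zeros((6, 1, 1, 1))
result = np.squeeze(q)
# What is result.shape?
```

(6,)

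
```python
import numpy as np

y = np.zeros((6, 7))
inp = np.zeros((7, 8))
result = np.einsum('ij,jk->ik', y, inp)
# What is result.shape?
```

(6, 8)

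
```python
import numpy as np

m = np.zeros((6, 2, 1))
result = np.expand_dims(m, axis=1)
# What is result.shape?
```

(6, 1, 2, 1)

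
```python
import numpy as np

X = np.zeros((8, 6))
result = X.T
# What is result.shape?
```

(6, 8)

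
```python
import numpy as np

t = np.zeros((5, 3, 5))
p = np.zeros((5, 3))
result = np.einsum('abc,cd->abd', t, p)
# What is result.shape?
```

(5, 3, 3)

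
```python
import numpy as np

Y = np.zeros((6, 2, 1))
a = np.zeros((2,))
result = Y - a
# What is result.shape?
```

(6, 2, 2)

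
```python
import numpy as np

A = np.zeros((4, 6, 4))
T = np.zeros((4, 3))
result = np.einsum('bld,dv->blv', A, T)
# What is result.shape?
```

(4, 6, 3)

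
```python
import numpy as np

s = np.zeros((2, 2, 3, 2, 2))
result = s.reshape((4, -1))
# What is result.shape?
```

(4, 12)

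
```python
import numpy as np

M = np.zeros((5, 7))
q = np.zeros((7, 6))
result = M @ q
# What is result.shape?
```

(5, 6)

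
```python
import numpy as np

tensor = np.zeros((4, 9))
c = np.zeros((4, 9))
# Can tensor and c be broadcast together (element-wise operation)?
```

Yes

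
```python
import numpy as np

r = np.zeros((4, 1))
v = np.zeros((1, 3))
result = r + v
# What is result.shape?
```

(4, 3)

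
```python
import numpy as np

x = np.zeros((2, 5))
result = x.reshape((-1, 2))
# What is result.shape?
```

(5, 2)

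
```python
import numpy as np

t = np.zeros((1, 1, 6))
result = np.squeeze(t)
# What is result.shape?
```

(6,)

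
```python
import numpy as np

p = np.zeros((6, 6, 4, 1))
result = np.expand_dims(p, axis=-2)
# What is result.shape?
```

(6, 6, 4, 1, 1)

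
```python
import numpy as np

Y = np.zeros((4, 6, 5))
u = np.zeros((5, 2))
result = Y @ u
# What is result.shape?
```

(4, 6, 2)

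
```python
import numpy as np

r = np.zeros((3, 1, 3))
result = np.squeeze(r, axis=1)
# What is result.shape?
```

(3, 3)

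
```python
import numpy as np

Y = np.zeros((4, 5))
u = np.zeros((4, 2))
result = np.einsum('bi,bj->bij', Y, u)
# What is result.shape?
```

(4, 5, 2)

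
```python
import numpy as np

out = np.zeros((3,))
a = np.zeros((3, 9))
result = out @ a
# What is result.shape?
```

(9,)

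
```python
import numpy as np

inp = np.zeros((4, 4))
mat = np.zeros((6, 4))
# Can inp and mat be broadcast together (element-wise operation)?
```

No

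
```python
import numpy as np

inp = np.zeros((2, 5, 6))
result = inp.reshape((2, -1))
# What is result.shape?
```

(2, 30)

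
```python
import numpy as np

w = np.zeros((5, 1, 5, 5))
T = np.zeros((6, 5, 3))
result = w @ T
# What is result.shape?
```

(5, 6, 5, 3)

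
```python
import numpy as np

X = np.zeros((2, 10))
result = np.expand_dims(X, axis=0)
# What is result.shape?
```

(1, 2, 10)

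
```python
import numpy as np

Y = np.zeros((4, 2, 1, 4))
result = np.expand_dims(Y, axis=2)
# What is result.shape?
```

(4, 2, 1, 1, 4)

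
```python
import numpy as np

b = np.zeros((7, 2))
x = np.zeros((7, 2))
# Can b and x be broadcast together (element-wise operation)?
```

Yes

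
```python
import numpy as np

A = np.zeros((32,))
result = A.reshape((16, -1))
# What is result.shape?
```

(16, 2)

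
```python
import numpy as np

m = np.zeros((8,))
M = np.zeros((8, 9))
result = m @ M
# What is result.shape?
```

(9,)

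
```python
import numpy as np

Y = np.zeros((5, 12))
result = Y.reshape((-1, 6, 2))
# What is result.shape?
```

(5, 6, 2)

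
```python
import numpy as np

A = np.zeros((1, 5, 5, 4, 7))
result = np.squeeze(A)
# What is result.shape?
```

(5, 5, 4, 7)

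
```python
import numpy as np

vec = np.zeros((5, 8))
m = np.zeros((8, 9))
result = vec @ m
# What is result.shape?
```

(5, 9)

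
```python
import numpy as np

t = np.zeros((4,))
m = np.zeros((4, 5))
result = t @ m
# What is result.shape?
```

(5,)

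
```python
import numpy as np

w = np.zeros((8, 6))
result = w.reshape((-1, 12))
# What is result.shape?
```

(4, 12)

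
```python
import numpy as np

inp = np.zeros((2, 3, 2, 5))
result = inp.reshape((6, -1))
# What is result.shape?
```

(6, 10)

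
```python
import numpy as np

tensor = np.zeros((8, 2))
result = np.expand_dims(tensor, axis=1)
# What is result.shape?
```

(8, 1, 2)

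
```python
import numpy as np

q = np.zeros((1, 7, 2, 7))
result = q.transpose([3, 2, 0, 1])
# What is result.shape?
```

(7, 2, 1, 7)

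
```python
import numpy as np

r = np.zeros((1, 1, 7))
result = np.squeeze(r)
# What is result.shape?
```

(7,)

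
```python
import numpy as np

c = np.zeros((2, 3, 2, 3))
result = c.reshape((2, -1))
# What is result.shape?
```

(2, 18)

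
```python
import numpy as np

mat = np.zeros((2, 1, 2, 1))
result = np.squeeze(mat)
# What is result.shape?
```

(2, 2)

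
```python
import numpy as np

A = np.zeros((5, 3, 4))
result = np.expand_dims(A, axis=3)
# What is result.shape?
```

(5, 3, 4, 1)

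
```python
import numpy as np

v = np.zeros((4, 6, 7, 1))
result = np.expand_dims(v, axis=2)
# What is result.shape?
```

(4, 6, 1, 7, 1)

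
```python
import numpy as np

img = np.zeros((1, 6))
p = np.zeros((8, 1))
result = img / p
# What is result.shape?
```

(8, 6)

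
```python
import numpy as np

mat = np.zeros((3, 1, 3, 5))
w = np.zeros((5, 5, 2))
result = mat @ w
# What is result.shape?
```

(3, 5, 3, 2)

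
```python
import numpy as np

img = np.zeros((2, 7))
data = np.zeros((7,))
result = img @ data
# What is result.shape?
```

(2,)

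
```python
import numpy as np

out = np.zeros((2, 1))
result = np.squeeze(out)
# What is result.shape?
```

(2,)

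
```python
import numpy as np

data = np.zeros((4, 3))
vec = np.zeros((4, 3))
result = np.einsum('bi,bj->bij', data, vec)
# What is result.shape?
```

(4, 3, 3)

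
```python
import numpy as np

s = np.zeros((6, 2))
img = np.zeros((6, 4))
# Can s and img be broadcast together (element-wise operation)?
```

No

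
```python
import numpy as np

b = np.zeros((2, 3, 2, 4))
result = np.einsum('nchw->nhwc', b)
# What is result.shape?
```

(2, 2, 4, 3)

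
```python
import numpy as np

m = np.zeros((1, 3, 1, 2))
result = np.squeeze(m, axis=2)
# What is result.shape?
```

(1, 3, 2)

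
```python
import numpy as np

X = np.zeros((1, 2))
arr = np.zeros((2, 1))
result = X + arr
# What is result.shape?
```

(2, 2)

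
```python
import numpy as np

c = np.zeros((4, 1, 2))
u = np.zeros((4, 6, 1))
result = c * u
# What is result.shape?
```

(4, 6, 2)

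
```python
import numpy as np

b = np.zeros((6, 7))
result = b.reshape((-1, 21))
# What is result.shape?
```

(2, 21)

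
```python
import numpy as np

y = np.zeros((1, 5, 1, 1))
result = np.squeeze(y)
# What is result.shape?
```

(5,)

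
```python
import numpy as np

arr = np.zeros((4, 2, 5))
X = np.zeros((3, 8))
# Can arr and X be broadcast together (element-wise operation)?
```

No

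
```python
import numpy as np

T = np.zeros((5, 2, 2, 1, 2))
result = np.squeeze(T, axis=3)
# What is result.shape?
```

(5, 2, 2, 2)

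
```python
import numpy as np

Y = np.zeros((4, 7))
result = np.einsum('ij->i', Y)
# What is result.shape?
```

(4,)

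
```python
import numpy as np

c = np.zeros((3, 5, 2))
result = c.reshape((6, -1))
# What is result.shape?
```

(6, 5)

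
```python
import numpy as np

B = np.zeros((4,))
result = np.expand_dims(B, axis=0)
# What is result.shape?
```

(1, 4)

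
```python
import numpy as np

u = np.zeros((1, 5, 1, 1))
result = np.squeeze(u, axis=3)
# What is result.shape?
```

(1, 5, 1)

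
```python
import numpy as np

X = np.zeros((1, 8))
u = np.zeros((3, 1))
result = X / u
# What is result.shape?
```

(3, 8)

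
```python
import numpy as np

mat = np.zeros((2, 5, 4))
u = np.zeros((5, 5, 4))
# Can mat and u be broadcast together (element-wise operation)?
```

No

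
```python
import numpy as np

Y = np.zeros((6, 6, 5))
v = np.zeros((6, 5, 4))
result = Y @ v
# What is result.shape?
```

(6, 6, 4)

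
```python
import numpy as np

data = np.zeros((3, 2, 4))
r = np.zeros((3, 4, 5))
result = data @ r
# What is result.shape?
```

(3, 2, 5)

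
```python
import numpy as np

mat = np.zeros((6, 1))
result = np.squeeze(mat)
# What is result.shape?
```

(6,)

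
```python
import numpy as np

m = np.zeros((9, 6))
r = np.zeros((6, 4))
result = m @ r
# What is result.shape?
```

(9, 4)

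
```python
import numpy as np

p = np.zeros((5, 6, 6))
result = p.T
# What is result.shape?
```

(6, 6, 5)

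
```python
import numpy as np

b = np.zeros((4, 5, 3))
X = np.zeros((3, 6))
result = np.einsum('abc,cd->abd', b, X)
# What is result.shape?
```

(4, 5, 6)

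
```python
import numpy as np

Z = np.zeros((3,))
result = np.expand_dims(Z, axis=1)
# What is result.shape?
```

(3, 1)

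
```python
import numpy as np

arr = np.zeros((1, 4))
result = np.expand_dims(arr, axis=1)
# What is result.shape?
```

(1, 1, 4)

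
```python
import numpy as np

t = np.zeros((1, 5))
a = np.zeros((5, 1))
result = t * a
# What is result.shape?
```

(5, 5)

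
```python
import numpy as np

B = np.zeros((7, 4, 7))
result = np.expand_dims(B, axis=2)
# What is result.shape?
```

(7, 4, 1, 7)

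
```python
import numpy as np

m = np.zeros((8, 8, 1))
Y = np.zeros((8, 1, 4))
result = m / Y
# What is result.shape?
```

(8, 8, 4)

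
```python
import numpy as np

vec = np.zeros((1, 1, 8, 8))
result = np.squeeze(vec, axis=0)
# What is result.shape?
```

(1, 8, 8)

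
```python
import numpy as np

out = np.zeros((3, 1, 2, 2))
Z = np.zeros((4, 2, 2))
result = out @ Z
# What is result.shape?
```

(3, 4, 2, 2)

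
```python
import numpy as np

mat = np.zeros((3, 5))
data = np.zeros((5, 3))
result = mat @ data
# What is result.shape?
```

(3, 3)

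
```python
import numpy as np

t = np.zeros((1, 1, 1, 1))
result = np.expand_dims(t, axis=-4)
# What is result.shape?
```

(1, 1, 1, 1, 1)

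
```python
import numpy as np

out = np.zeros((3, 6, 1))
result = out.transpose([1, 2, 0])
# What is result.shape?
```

(6, 1, 3)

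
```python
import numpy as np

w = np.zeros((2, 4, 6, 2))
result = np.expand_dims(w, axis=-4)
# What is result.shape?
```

(2, 1, 4, 6, 2)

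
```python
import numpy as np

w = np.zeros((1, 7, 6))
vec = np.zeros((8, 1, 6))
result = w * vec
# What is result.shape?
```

(8, 7, 6)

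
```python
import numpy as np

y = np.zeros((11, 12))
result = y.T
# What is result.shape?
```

(12, 11)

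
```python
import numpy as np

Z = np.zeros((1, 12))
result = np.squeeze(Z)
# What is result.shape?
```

(12,)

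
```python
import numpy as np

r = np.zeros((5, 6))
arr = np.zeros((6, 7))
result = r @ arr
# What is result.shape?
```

(5, 7)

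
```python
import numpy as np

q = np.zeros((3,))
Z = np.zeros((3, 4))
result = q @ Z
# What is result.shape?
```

(4,)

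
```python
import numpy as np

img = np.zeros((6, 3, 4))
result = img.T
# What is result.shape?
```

(4, 3, 6)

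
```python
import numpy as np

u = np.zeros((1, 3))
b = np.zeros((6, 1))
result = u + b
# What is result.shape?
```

(6, 3)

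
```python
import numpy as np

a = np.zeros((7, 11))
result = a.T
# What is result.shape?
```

(11, 7)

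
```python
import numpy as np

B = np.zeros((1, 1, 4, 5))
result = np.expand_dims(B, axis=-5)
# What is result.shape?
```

(1, 1, 1, 4, 5)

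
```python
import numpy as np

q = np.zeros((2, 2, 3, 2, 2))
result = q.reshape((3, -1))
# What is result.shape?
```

(3, 16)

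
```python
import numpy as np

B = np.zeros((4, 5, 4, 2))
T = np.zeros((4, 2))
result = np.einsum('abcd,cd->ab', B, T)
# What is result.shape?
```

(4, 5)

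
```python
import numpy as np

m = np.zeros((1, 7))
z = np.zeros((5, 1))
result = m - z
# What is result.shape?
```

(5, 7)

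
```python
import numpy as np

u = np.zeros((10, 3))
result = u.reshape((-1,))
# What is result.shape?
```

(30,)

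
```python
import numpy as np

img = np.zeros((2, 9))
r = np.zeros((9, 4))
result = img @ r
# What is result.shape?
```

(2, 4)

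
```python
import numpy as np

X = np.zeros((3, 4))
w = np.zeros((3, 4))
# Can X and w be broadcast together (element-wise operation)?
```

Yes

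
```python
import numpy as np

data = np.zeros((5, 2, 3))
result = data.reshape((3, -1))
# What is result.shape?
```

(3, 10)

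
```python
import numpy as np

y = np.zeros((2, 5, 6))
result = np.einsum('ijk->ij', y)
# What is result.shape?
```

(2, 5)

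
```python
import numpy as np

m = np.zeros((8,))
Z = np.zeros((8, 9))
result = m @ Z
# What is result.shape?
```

(9,)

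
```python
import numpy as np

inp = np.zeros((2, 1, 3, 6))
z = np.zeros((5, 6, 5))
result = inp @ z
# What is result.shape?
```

(2, 5, 3, 5)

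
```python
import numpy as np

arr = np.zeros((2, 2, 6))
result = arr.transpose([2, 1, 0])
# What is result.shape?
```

(6, 2, 2)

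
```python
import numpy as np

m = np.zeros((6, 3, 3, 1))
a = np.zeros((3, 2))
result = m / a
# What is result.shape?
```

(6, 3, 3, 2)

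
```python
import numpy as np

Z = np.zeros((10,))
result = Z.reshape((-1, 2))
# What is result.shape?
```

(5, 2)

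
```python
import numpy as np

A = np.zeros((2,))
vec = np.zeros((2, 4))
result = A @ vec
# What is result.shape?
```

(4,)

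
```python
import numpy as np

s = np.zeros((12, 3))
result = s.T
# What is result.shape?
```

(3, 12)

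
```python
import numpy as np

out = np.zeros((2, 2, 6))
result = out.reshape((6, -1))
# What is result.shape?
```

(6, 4)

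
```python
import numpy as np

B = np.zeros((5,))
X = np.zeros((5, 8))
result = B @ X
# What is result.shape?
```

(8,)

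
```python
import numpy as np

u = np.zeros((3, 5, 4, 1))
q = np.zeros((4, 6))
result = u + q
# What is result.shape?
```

(3, 5, 4, 6)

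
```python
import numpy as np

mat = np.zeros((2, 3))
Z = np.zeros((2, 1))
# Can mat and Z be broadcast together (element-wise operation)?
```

Yes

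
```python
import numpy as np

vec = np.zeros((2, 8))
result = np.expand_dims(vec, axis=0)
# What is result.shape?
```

(1, 2, 8)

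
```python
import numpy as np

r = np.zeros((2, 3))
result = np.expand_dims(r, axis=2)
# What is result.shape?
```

(2, 3, 1)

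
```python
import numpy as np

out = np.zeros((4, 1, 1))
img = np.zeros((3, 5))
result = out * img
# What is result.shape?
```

(4, 3, 5)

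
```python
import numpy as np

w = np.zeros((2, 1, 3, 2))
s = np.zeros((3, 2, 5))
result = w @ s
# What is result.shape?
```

(2, 3, 3, 5)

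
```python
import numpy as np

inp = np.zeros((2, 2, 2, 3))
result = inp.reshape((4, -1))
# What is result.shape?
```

(4, 6)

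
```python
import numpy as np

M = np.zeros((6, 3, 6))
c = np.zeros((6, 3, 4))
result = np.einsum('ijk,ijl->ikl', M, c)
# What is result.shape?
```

(6, 6, 4)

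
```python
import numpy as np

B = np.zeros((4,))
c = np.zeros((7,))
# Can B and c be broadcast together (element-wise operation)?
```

No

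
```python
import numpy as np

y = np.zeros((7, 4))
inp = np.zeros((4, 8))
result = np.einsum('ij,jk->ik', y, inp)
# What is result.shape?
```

(7, 8)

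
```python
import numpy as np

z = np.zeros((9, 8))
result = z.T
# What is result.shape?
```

(8, 9)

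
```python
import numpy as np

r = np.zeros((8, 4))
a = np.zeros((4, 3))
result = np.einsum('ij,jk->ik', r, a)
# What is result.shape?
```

(8, 3)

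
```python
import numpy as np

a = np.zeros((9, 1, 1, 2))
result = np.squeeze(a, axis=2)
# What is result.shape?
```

(9, 1, 2)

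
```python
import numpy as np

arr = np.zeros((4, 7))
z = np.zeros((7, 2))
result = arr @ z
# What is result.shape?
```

(4, 2)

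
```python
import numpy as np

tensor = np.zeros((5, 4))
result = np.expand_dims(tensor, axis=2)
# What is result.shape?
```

(5, 4, 1)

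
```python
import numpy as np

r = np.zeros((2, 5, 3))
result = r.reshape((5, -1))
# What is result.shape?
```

(5, 6)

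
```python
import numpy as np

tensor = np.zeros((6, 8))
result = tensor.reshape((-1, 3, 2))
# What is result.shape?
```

(8, 3, 2)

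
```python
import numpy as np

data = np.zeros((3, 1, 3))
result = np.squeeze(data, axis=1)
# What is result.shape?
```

(3, 3)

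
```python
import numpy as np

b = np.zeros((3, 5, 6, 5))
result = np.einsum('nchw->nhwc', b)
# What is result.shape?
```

(3, 6, 5, 5)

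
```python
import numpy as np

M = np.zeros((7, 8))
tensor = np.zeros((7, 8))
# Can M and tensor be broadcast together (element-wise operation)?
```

Yes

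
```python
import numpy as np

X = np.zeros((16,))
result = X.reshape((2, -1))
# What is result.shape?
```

(2, 8)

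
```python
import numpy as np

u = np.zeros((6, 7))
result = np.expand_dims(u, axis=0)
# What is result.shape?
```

(1, 6, 7)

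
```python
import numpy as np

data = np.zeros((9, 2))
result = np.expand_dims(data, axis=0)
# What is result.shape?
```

(1, 9, 2)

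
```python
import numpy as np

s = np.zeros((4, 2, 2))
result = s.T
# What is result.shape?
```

(2, 2, 4)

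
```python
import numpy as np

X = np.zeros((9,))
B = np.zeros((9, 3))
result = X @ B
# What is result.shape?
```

(3,)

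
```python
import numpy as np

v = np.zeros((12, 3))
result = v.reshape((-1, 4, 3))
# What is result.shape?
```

(3, 4, 3)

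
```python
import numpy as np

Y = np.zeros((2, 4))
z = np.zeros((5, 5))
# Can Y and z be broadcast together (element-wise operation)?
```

No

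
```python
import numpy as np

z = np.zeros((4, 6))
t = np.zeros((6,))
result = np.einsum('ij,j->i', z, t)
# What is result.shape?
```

(4,)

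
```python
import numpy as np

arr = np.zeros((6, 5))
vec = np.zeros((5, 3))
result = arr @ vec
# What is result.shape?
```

(6, 3)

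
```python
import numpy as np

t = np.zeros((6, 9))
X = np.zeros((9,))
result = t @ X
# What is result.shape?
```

(6,)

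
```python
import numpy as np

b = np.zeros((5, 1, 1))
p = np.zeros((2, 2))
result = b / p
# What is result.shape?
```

(5, 2, 2)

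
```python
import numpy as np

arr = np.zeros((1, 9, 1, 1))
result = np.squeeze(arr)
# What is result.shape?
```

(9,)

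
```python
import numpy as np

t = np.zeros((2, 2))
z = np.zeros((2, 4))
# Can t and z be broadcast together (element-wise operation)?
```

No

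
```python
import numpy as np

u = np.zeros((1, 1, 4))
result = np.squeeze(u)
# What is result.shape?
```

(4,)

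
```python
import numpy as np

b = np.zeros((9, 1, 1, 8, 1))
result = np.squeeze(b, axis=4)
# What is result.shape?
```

(9, 1, 1, 8)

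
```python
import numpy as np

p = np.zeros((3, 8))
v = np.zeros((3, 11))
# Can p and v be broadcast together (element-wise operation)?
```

No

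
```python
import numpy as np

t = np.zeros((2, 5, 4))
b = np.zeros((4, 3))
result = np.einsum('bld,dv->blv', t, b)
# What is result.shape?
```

(2, 5, 3)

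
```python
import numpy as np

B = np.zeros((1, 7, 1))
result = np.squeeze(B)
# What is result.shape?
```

(7,)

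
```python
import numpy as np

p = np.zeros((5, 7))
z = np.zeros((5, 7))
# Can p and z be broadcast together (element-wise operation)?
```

Yes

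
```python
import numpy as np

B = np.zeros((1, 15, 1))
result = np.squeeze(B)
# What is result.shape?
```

(15,)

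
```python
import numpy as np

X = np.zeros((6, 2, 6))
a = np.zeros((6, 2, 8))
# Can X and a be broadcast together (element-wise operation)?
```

No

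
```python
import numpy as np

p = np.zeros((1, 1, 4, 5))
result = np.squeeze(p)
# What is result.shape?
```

(4, 5)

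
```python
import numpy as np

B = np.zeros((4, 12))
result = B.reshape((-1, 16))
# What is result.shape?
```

(3, 16)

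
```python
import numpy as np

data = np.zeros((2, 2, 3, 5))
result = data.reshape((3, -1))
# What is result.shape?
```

(3, 20)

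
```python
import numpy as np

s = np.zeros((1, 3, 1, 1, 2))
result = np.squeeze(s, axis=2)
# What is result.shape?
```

(1, 3, 1, 2)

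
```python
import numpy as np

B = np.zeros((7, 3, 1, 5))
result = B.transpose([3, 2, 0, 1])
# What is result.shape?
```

(5, 1, 7, 3)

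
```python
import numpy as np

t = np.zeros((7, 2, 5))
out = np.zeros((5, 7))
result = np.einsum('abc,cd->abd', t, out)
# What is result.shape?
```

(7, 2, 7)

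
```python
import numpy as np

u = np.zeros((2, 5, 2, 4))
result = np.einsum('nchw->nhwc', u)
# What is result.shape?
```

(2, 2, 4, 5)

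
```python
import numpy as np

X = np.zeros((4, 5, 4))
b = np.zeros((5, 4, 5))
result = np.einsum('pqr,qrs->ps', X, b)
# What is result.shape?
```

(4, 5)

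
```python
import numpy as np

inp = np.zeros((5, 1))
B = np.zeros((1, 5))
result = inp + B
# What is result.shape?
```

(5, 5)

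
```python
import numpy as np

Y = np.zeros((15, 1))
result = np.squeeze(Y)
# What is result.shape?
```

(15,)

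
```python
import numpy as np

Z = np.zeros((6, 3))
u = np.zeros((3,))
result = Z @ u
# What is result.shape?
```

(6,)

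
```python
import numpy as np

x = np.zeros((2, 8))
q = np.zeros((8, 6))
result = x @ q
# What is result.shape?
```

(2, 6)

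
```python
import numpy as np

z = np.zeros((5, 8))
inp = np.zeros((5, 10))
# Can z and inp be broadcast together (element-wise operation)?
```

No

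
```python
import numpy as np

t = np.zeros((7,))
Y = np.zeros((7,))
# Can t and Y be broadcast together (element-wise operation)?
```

Yes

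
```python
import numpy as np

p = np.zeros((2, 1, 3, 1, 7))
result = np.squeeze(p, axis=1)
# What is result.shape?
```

(2, 3, 1, 7)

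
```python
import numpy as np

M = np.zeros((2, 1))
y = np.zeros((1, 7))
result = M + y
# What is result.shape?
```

(2, 7)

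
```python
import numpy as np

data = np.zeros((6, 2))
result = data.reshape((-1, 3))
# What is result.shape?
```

(4, 3)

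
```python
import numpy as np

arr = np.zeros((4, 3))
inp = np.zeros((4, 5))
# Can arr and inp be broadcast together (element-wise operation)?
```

No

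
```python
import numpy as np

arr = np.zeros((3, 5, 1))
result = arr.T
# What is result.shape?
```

(1, 5, 3)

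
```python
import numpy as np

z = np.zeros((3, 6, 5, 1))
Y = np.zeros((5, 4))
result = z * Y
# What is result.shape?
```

(3, 6, 5, 4)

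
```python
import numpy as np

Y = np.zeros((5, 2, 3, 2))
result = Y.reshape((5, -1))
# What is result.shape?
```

(5, 12)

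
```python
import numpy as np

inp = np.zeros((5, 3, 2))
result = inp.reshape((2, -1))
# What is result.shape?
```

(2, 15)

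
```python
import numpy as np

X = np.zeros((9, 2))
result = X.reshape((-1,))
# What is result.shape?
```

(18,)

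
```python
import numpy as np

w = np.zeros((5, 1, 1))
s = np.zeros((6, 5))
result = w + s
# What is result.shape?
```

(5, 6, 5)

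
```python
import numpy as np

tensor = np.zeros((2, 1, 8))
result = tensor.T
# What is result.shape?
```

(8, 1, 2)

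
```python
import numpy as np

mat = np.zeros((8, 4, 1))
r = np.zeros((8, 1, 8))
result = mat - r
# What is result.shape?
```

(8, 4, 8)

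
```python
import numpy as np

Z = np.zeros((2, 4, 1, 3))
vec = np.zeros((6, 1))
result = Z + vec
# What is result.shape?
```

(2, 4, 6, 3)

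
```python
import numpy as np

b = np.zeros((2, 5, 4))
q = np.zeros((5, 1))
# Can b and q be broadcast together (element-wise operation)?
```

Yes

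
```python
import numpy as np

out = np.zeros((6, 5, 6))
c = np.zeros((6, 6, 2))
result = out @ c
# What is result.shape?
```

(6, 5, 2)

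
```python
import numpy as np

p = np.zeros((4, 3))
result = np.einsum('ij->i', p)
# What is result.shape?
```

(4,)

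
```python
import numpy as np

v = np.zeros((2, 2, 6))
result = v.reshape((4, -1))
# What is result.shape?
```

(4, 6)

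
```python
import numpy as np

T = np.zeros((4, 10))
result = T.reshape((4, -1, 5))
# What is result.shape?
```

(4, 2, 5)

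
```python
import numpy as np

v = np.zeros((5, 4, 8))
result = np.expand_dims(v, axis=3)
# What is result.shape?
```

(5, 4, 8, 1)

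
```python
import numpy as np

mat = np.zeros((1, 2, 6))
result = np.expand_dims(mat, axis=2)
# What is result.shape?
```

(1, 2, 1, 6)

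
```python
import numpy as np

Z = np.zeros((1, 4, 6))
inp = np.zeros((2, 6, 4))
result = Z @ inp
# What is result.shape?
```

(2, 4, 4)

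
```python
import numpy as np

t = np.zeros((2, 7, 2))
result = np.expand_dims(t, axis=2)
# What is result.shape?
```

(2, 7, 1, 2)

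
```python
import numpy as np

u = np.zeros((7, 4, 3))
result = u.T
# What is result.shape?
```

(3, 4, 7)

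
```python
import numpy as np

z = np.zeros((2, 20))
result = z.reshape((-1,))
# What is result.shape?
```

(40,)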